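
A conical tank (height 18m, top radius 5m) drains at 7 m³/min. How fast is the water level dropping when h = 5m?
2268/(625π) ≈ 1.155 m/min

r/h = 5/18, so r = (5/18)h
V = (1/3)πr²h = (1/3)π((5/18)h)²h = (25/972)πh³
dV/dh = (25/324)πh²
dh/dt = (dV/dt)/(dV/dh) = -7/((25/324)π·5²) = -2268/(625π) m/min
The level is dropping at 2268/(625π) ≈ 1.155 m/min.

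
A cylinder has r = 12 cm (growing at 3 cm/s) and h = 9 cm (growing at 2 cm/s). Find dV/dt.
936π cm³/s

V = πr²h
dV/dt = 2πrh·dr/dt + πr²·dh/dt
= 2π(12)(9)(3) + π(12)²(2)
= 936π cm³/s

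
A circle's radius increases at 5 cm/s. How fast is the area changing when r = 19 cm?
190π cm²/s

A = πr²
dA/dt = 2πr · dr/dt = 2π(19)(5) = 190π cm²/s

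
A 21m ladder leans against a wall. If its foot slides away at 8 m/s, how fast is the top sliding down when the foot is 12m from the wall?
32√33/33 ≈ 5.57 m/s

x² + y² = 21²
2x·dx/dt + 2y·dy/dt = 0
dy/dt = -x/y · dx/dt = -12/(3√33) · 8 = -32√33/33 m/s
The top is descending at 32√33/33 ≈ 5.57 m/s.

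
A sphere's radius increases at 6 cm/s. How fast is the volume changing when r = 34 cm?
27744π cm³/s

V = (4/3)πr³
dV/dt = dV/dr · dr/dt = 4πr² · 6
At r = 34: dV/dt = 27744π cm³/s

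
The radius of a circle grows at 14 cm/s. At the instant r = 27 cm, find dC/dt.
28π cm/s

C = 2πr
dC/dt = 2π · dr/dt = 2π · 14 = 28π cm/s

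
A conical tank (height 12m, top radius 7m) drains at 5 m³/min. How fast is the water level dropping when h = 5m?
144/(245π) ≈ 0.1871 m/min

r/h = 7/12, so r = (7/12)h
V = (1/3)πr²h = (1/3)π((7/12)h)²h = (49/432)πh³
dV/dh = (49/144)πh²
dh/dt = (dV/dt)/(dV/dh) = -5/((49/144)π·5²) = -144/(245π) m/min
The level is dropping at 144/(245π) ≈ 0.1871 m/min.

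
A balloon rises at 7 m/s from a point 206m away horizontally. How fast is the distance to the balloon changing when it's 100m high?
350√13109/13109 ≈ 3.057 m/s

z² = 206² + y²
z = √(206² + 100²) = 2√13109
dz/dt = y/z · dy/dt = 100/(2√13109) · 7 = 350√13109/13109 ≈ 3.057 m/s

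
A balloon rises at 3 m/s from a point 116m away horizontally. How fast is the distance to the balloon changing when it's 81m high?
243√20017/20017 ≈ 1.718 m/s

z² = 116² + y²
z = √(116² + 81²) = √20017
dz/dt = y/z · dy/dt = 81/√20017 · 3 = 243√20017/20017 ≈ 1.718 m/s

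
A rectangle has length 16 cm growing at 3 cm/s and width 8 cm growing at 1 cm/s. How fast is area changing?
40 cm²/s

A = lw
dA/dt = w·dl/dt + l·dw/dt = 8·3 + 16·1 = 40 cm²/s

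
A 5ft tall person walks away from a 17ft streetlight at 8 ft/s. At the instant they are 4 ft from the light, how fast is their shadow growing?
10/3 ft/s

By similar triangles: 17/(x+s) = 5/s
Solving: s = 5x/12
ds/dt = 5/12 · dx/dt = 5/12 · 8 = 10/3 ft/s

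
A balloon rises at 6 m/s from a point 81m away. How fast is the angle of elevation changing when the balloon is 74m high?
0.040376 rad/s

tan(θ) = y/81
sec²(θ) · dθ/dt = (1/81) · dy/dt
dθ/dt = cos²(θ)/81 · 6 = 81/(81² + 74²) · 6
dθ/dt = 0.040376 rad/s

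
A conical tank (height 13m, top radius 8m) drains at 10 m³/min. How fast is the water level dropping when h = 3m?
845/(288π) ≈ 0.9339 m/min

r/h = 8/13, so r = (8/13)h
V = (1/3)πr²h = (1/3)π((8/13)h)²h = (64/507)πh³
dV/dh = (64/169)πh²
dh/dt = (dV/dt)/(dV/dh) = -10/((64/169)π·3²) = -845/(288π) m/min
The level is dropping at 845/(288π) ≈ 0.9339 m/min.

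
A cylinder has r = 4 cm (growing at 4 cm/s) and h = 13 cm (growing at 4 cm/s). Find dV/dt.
480π cm³/s

V = πr²h
dV/dt = 2πrh·dr/dt + πr²·dh/dt
= 2π(4)(13)(4) + π(4)²(4)
= 480π cm³/s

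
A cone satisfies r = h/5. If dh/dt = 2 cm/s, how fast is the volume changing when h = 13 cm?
338π/25 cm³/s

V = (1/3)π(h/5)²h = πh³/75
dV/dt = πh²/25 · 2
At h = 13: dV/dt = 338π/25 cm³/s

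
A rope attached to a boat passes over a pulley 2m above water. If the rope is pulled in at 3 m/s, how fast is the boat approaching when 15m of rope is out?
45√221/221 ≈ 3.027 m/s

rope² = x² + 2²
x = √(15² - 2²) = √221
dx/dt = (rope/x) · d(rope)/dt = (15/√221) · (-3) = -45√221/221 m/s
The boat approaches at 45√221/221 ≈ 3.027 m/s.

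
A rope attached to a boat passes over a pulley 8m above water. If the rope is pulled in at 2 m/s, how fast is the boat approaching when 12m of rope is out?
6√5/5 ≈ 2.683 m/s

rope² = x² + 8²
x = √(12² - 8²) = 4√5
dx/dt = (rope/x) · d(rope)/dt = (12/(4√5)) · (-2) = -6√5/5 m/s
The boat approaches at 6√5/5 ≈ 2.683 m/s.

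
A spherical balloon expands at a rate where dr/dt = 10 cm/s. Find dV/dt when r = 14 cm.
7840π cm³/s

V = (4/3)πr³
dV/dt = dV/dr · dr/dt = 4πr² · 10
At r = 14: dV/dt = 7840π cm³/s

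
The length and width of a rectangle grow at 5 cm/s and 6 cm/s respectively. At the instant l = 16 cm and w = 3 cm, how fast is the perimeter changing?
22 cm/s

P = 2(l + w)
dP/dt = 2(dl/dt + dw/dt) = 2(5 + 6) = 22 cm/s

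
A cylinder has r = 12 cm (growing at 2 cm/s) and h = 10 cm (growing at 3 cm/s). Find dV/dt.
912π cm³/s

V = πr²h
dV/dt = 2πrh·dr/dt + πr²·dh/dt
= 2π(12)(10)(2) + π(12)²(3)
= 912π cm³/s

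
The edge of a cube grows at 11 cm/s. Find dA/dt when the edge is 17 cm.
2244 cm²/s

A = 6s²
dA/dt = 12s · ds/dt = 12·17·11 = 2244 cm²/s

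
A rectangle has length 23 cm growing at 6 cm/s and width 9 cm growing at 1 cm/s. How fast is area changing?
77 cm²/s

A = lw
dA/dt = w·dl/dt + l·dw/dt = 9·6 + 23·1 = 77 cm²/s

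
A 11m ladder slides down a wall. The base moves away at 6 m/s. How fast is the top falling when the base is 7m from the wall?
7√2/2 ≈ 4.95 m/s

x² + y² = 11²
2x·dx/dt + 2y·dy/dt = 0
dy/dt = -x/y · dx/dt = -7/(6√2) · 6 = -7√2/2 m/s
The top is descending at 7√2/2 ≈ 4.95 m/s.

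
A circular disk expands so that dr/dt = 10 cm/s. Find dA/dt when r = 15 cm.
300π cm²/s

A = πr²
dA/dt = 2πr · dr/dt = 2π(15)(10) = 300π cm²/s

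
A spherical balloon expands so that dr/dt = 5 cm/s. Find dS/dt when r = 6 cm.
240π cm²/s

S = 4πr²
dS/dt = dS/dr · dr/dt = 8πr · 5
At r = 6: dS/dt = 240π cm²/s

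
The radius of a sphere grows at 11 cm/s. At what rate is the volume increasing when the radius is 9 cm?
3564π cm³/s

V = (4/3)πr³
dV/dt = dV/dr · dr/dt = 4πr² · 11
At r = 9: dV/dt = 3564π cm³/s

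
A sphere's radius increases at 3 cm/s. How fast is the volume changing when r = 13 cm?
2028π cm³/s

V = (4/3)πr³
dV/dt = dV/dr · dr/dt = 4πr² · 3
At r = 13: dV/dt = 2028π cm³/s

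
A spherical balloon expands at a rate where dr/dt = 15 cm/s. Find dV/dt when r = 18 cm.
19440π cm³/s

V = (4/3)πr³
dV/dt = dV/dr · dr/dt = 4πr² · 15
At r = 18: dV/dt = 19440π cm³/s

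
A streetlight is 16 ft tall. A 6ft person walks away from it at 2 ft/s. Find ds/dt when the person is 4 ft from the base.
6/5 ft/s

By similar triangles: 16/(x+s) = 6/s
Solving: s = 6x/10
ds/dt = 6/10 · dx/dt = 3/5 · 2 = 6/5 ft/s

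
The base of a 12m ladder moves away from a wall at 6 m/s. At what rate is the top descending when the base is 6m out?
2√3 ≈ 3.464 m/s

x² + y² = 12²
2x·dx/dt + 2y·dy/dt = 0
dy/dt = -x/y · dx/dt = -6/(6√3) · 6 = -2√3 m/s
The top is descending at 2√3 ≈ 3.464 m/s.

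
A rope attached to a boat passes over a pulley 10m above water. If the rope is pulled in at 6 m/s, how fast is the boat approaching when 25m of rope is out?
10√21/7 ≈ 6.547 m/s

rope² = x² + 10²
x = √(25² - 10²) = 5√21
dx/dt = (rope/x) · d(rope)/dt = (25/(5√21)) · (-6) = -10√21/7 m/s
The boat approaches at 10√21/7 ≈ 6.547 m/s.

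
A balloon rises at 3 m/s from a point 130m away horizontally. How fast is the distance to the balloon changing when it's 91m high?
21√149/149 ≈ 1.72 m/s

z² = 130² + y²
z = √(130² + 91²) = 13√149
dz/dt = y/z · dy/dt = 91/(13√149) · 3 = 21√149/149 ≈ 1.72 m/s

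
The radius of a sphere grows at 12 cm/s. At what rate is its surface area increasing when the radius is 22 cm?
2112π cm²/s

S = 4πr²
dS/dt = dS/dr · dr/dt = 8πr · 12
At r = 22: dS/dt = 2112π cm²/s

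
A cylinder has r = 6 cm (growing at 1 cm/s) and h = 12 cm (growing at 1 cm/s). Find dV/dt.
180π cm³/s

V = πr²h
dV/dt = 2πrh·dr/dt + πr²·dh/dt
= 2π(6)(12)(1) + π(6)²(1)
= 180π cm³/s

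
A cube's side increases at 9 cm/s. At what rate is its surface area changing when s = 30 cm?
3240 cm²/s

A = 6s²
dA/dt = 12s · ds/dt = 12·30·9 = 3240 cm²/s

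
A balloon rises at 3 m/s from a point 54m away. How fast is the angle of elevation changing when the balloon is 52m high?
0.028826 rad/s

tan(θ) = y/54
sec²(θ) · dθ/dt = (1/54) · dy/dt
dθ/dt = cos²(θ)/54 · 3 = 54/(54² + 52²) · 3
dθ/dt = 0.028826 rad/s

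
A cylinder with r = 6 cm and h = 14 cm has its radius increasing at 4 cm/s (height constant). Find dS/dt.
208π cm²/s

S = 2πrh + 2πr² (lateral + bases)
dS/dt = (2πh + 4πr)·dr/dt = (2π·14 + 4π·6)·4
= 208π cm²/s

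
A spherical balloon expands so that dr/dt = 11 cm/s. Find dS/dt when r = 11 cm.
968π cm²/s

S = 4πr²
dS/dt = dS/dr · dr/dt = 8πr · 11
At r = 11: dS/dt = 968π cm²/s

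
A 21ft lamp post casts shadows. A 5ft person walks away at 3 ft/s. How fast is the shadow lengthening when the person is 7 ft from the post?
15/16 ft/s

By similar triangles: 21/(x+s) = 5/s
Solving: s = 5x/16
ds/dt = 5/16 · dx/dt = 5/16 · 3 = 15/16 ft/s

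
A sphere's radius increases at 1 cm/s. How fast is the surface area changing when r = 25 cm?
200π cm²/s

S = 4πr²
dS/dt = dS/dr · dr/dt = 8πr · 1
At r = 25: dS/dt = 200π cm²/s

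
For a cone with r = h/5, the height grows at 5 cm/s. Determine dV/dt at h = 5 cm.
5π cm³/s

V = (1/3)π(h/5)²h = πh³/75
dV/dt = πh²/25 · 5
At h = 5: dV/dt = 5π cm³/s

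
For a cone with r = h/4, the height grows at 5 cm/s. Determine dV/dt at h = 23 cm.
2645π/16 cm³/s

V = (1/3)π(h/4)²h = πh³/48
dV/dt = πh²/16 · 5
At h = 23: dV/dt = 2645π/16 cm³/s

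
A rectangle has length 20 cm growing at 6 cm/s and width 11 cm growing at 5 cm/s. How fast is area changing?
166 cm²/s

A = lw
dA/dt = w·dl/dt + l·dw/dt = 11·6 + 20·5 = 166 cm²/s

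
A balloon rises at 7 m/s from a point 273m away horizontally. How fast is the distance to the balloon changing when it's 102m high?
238√9437/9437 ≈ 2.45 m/s

z² = 273² + y²
z = √(273² + 102²) = 3√9437
dz/dt = y/z · dy/dt = 102/(3√9437) · 7 = 238√9437/9437 ≈ 2.45 m/s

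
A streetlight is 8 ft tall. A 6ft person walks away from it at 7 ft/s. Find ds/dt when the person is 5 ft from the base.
21 ft/s

By similar triangles: 8/(x+s) = 6/s
Solving: s = 6x/2
ds/dt = 6/2 · dx/dt = 3 · 7 = 21 ft/s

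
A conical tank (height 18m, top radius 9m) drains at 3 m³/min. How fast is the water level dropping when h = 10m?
3/(25π) ≈ 0.0382 m/min

r/h = 9/18, so r = (1/2)h
V = (1/3)πr²h = (1/3)π((1/2)h)²h = (1/12)πh³
dV/dh = (1/4)πh²
dh/dt = (dV/dt)/(dV/dh) = -3/((1/4)π·10²) = -3/(25π) m/min
The level is dropping at 3/(25π) ≈ 0.0382 m/min.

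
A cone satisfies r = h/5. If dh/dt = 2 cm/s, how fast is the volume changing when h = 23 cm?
1058π/25 cm³/s

V = (1/3)π(h/5)²h = πh³/75
dV/dt = πh²/25 · 2
At h = 23: dV/dt = 1058π/25 cm³/s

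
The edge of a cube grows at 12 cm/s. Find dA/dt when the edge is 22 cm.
3168 cm²/s

A = 6s²
dA/dt = 12s · ds/dt = 12·22·12 = 3168 cm²/s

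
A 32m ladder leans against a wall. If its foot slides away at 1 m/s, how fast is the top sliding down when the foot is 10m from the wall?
5√231/231 ≈ 0.329 m/s

x² + y² = 32²
2x·dx/dt + 2y·dy/dt = 0
dy/dt = -x/y · dx/dt = -10/(2√231) · 1 = -5√231/231 m/s
The top is descending at 5√231/231 ≈ 0.329 m/s.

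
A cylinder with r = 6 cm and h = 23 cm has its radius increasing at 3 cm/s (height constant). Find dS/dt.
210π cm²/s

S = 2πrh + 2πr² (lateral + bases)
dS/dt = (2πh + 4πr)·dr/dt = (2π·23 + 4π·6)·3
= 210π cm²/s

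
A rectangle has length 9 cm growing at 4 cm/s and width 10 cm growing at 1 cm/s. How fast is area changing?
49 cm²/s

A = lw
dA/dt = w·dl/dt + l·dw/dt = 10·4 + 9·1 = 49 cm²/s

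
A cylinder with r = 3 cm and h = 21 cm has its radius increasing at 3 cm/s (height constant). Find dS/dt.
162π cm²/s

S = 2πrh + 2πr² (lateral + bases)
dS/dt = (2πh + 4πr)·dr/dt = (2π·21 + 4π·3)·3
= 162π cm²/s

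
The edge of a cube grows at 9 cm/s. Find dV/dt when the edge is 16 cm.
6912 cm³/s

V = s³
dV/dt = 3s² · ds/dt = 3·16²·9 = 6912 cm³/s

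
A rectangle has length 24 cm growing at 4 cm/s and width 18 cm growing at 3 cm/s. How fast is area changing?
144 cm²/s

A = lw
dA/dt = w·dl/dt + l·dw/dt = 18·4 + 24·3 = 144 cm²/s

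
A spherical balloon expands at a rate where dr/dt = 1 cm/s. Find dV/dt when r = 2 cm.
16π cm³/s

V = (4/3)πr³
dV/dt = dV/dr · dr/dt = 4πr² · 1
At r = 2: dV/dt = 16π cm³/s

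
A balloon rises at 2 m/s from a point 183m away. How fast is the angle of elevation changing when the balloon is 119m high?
0.007681 rad/s

tan(θ) = y/183
sec²(θ) · dθ/dt = (1/183) · dy/dt
dθ/dt = cos²(θ)/183 · 2 = 183/(183² + 119²) · 2
dθ/dt = 0.007681 rad/s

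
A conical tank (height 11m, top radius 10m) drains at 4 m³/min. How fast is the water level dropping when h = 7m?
121/(1225π) ≈ 0.03144 m/min

r/h = 10/11, so r = (10/11)h
V = (1/3)πr²h = (1/3)π((10/11)h)²h = (100/363)πh³
dV/dh = (100/121)πh²
dh/dt = (dV/dt)/(dV/dh) = -4/((100/121)π·7²) = -121/(1225π) m/min
The level is dropping at 121/(1225π) ≈ 0.03144 m/min.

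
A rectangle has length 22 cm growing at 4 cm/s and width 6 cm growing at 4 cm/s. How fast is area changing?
112 cm²/s

A = lw
dA/dt = w·dl/dt + l·dw/dt = 6·4 + 22·4 = 112 cm²/s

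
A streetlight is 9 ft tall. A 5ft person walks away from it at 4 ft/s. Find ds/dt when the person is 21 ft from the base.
5 ft/s

By similar triangles: 9/(x+s) = 5/s
Solving: s = 5x/4
ds/dt = 5/4 · dx/dt = 5/4 · 4 = 5 ft/s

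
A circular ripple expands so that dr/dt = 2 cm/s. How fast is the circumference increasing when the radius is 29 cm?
4π cm/s

C = 2πr
dC/dt = 2π · dr/dt = 2π · 2 = 4π cm/s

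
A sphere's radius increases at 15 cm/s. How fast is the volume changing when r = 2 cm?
240π cm³/s

V = (4/3)πr³
dV/dt = dV/dr · dr/dt = 4πr² · 15
At r = 2: dV/dt = 240π cm³/s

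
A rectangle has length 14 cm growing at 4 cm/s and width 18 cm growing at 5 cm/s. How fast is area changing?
142 cm²/s

A = lw
dA/dt = w·dl/dt + l·dw/dt = 18·4 + 14·5 = 142 cm²/s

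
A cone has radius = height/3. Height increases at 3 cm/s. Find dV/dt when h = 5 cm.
25π/3 cm³/s

V = (1/3)π(h/3)²h = πh³/27
dV/dt = πh²/9 · 3
At h = 5: dV/dt = 25π/3 cm³/s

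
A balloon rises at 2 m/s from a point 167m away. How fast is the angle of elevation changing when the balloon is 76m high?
0.009921 rad/s

tan(θ) = y/167
sec²(θ) · dθ/dt = (1/167) · dy/dt
dθ/dt = cos²(θ)/167 · 2 = 167/(167² + 76²) · 2
dθ/dt = 0.009921 rad/s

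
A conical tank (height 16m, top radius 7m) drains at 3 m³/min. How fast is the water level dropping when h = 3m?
256/(147π) ≈ 0.5543 m/min

r/h = 7/16, so r = (7/16)h
V = (1/3)πr²h = (1/3)π((7/16)h)²h = (49/768)πh³
dV/dh = (49/256)πh²
dh/dt = (dV/dt)/(dV/dh) = -3/((49/256)π·3²) = -256/(147π) m/min
The level is dropping at 256/(147π) ≈ 0.5543 m/min.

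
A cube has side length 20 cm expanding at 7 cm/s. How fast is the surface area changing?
1680 cm²/s

A = 6s²
dA/dt = 12s · ds/dt = 12·20·7 = 1680 cm²/s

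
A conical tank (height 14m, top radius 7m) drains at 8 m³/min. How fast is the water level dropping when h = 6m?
8/(9π) ≈ 0.2829 m/min

r/h = 7/14, so r = (1/2)h
V = (1/3)πr²h = (1/3)π((1/2)h)²h = (1/12)πh³
dV/dh = (1/4)πh²
dh/dt = (dV/dt)/(dV/dh) = -8/((1/4)π·6²) = -8/(9π) m/min
The level is dropping at 8/(9π) ≈ 0.2829 m/min.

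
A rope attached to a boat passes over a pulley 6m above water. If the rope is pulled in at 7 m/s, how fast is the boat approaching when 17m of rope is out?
119√253/253 ≈ 7.481 m/s

rope² = x² + 6²
x = √(17² - 6²) = √253
dx/dt = (rope/x) · d(rope)/dt = (17/√253) · (-7) = -119√253/253 m/s
The boat approaches at 119√253/253 ≈ 7.481 m/s.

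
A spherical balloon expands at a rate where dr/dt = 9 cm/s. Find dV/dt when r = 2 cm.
144π cm³/s

V = (4/3)πr³
dV/dt = dV/dr · dr/dt = 4πr² · 9
At r = 2: dV/dt = 144π cm³/s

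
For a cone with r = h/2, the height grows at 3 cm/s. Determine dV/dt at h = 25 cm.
1875π/4 cm³/s

V = (1/3)π(h/2)²h = πh³/12
dV/dt = πh²/4 · 3
At h = 25: dV/dt = 1875π/4 cm³/s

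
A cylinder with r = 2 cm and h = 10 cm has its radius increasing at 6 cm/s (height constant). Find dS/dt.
168π cm²/s

S = 2πrh + 2πr² (lateral + bases)
dS/dt = (2πh + 4πr)·dr/dt = (2π·10 + 4π·2)·6
= 168π cm²/s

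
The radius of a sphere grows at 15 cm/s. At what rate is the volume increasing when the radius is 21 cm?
26460π cm³/s

V = (4/3)πr³
dV/dt = dV/dr · dr/dt = 4πr² · 15
At r = 21: dV/dt = 26460π cm³/s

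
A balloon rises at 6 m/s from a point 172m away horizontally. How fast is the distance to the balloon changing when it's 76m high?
57√2210/1105 ≈ 2.425 m/s

z² = 172² + y²
z = √(172² + 76²) = 4√2210
dz/dt = y/z · dy/dt = 76/(4√2210) · 6 = 57√2210/1105 ≈ 2.425 m/s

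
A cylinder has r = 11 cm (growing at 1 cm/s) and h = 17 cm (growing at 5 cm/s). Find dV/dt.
979π cm³/s

V = πr²h
dV/dt = 2πrh·dr/dt + πr²·dh/dt
= 2π(11)(17)(1) + π(11)²(5)
= 979π cm³/s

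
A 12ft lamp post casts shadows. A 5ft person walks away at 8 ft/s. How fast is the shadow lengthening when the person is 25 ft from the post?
40/7 ft/s

By similar triangles: 12/(x+s) = 5/s
Solving: s = 5x/7
ds/dt = 5/7 · dx/dt = 5/7 · 8 = 40/7 ft/s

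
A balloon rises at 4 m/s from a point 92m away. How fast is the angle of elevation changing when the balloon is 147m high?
0.012237 rad/s

tan(θ) = y/92
sec²(θ) · dθ/dt = (1/92) · dy/dt
dθ/dt = cos²(θ)/92 · 4 = 92/(92² + 147²) · 4
dθ/dt = 0.012237 rad/s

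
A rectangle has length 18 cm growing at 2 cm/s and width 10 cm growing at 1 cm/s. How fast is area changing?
38 cm²/s

A = lw
dA/dt = w·dl/dt + l·dw/dt = 10·2 + 18·1 = 38 cm²/s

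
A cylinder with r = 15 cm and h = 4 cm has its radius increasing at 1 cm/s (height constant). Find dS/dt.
68π cm²/s

S = 2πrh + 2πr² (lateral + bases)
dS/dt = (2πh + 4πr)·dr/dt = (2π·4 + 4π·15)·1
= 68π cm²/s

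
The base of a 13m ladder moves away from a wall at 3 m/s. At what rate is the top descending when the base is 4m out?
4√17/17 ≈ 0.9701 m/s

x² + y² = 13²
2x·dx/dt + 2y·dy/dt = 0
dy/dt = -x/y · dx/dt = -4/(3√17) · 3 = -4√17/17 m/s
The top is descending at 4√17/17 ≈ 0.9701 m/s.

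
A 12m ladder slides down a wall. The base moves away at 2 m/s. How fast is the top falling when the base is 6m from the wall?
2√3/3 ≈ 1.155 m/s

x² + y² = 12²
2x·dx/dt + 2y·dy/dt = 0
dy/dt = -x/y · dx/dt = -6/(6√3) · 2 = -2√3/3 m/s
The top is descending at 2√3/3 ≈ 1.155 m/s.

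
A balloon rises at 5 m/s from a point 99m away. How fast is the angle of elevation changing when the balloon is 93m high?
0.026829 rad/s

tan(θ) = y/99
sec²(θ) · dθ/dt = (1/99) · dy/dt
dθ/dt = cos²(θ)/99 · 5 = 99/(99² + 93²) · 5
dθ/dt = 0.026829 rad/s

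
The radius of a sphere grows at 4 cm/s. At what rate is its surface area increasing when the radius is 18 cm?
576π cm²/s

S = 4πr²
dS/dt = dS/dr · dr/dt = 8πr · 4
At r = 18: dS/dt = 576π cm²/s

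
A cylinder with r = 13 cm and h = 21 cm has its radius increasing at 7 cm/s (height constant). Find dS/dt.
658π cm²/s

S = 2πrh + 2πr² (lateral + bases)
dS/dt = (2πh + 4πr)·dr/dt = (2π·21 + 4π·13)·7
= 658π cm²/s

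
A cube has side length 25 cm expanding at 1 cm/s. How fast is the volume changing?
1875 cm³/s

V = s³
dV/dt = 3s² · ds/dt = 3·25²·1 = 1875 cm³/s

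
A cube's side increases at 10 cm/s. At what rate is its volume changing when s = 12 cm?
4320 cm³/s

V = s³
dV/dt = 3s² · ds/dt = 3·12²·10 = 4320 cm³/s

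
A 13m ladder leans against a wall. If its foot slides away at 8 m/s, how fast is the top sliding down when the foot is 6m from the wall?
48√133/133 ≈ 4.162 m/s

x² + y² = 13²
2x·dx/dt + 2y·dy/dt = 0
dy/dt = -x/y · dx/dt = -6/√133 · 8 = -48√133/133 m/s
The top is descending at 48√133/133 ≈ 4.162 m/s.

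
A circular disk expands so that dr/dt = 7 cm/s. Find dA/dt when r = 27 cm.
378π cm²/s

A = πr²
dA/dt = 2πr · dr/dt = 2π(27)(7) = 378π cm²/s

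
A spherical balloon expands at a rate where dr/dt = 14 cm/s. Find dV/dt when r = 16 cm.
14336π cm³/s

V = (4/3)πr³
dV/dt = dV/dr · dr/dt = 4πr² · 14
At r = 16: dV/dt = 14336π cm³/s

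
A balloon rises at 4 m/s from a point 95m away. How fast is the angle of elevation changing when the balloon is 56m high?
0.031247 rad/s

tan(θ) = y/95
sec²(θ) · dθ/dt = (1/95) · dy/dt
dθ/dt = cos²(θ)/95 · 4 = 95/(95² + 56²) · 4
dθ/dt = 0.031247 rad/s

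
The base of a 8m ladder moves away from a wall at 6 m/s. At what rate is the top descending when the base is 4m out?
2√3 ≈ 3.464 m/s

x² + y² = 8²
2x·dx/dt + 2y·dy/dt = 0
dy/dt = -x/y · dx/dt = -4/(4√3) · 6 = -2√3 m/s
The top is descending at 2√3 ≈ 3.464 m/s.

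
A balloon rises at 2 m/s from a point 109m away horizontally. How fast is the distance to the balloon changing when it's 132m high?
264√29305/29305 ≈ 1.542 m/s

z² = 109² + y²
z = √(109² + 132²) = √29305
dz/dt = y/z · dy/dt = 132/√29305 · 2 = 264√29305/29305 ≈ 1.542 m/s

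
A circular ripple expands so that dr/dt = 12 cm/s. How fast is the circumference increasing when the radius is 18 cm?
24π cm/s

C = 2πr
dC/dt = 2π · dr/dt = 2π · 12 = 24π cm/s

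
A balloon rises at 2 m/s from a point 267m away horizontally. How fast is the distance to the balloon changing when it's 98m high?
196√80893/80893 ≈ 0.6891 m/s

z² = 267² + y²
z = √(267² + 98²) = √80893
dz/dt = y/z · dy/dt = 98/√80893 · 2 = 196√80893/80893 ≈ 0.6891 m/s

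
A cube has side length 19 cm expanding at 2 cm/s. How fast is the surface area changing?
456 cm²/s

A = 6s²
dA/dt = 12s · ds/dt = 12·19·2 = 456 cm²/s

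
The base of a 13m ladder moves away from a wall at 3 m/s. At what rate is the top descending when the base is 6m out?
18√133/133 ≈ 1.561 m/s

x² + y² = 13²
2x·dx/dt + 2y·dy/dt = 0
dy/dt = -x/y · dx/dt = -6/√133 · 3 = -18√133/133 m/s
The top is descending at 18√133/133 ≈ 1.561 m/s.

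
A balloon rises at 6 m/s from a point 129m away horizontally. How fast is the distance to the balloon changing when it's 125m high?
375√32266/16133 ≈ 4.175 m/s

z² = 129² + y²
z = √(129² + 125²) = √32266
dz/dt = y/z · dy/dt = 125/√32266 · 6 = 375√32266/16133 ≈ 4.175 m/s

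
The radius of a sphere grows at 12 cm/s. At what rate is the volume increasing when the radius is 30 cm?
43200π cm³/s

V = (4/3)πr³
dV/dt = dV/dr · dr/dt = 4πr² · 12
At r = 30: dV/dt = 43200π cm³/s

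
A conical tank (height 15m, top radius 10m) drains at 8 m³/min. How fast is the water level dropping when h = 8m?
9/(32π) ≈ 0.08952 m/min

r/h = 10/15, so r = (2/3)h
V = (1/3)πr²h = (1/3)π((2/3)h)²h = (4/27)πh³
dV/dh = (4/9)πh²
dh/dt = (dV/dt)/(dV/dh) = -8/((4/9)π·8²) = -9/(32π) m/min
The level is dropping at 9/(32π) ≈ 0.08952 m/min.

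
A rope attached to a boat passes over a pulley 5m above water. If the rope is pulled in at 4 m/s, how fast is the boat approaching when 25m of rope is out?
5√6/3 ≈ 4.082 m/s

rope² = x² + 5²
x = √(25² - 5²) = 10√6
dx/dt = (rope/x) · d(rope)/dt = (25/(10√6)) · (-4) = -5√6/3 m/s
The boat approaches at 5√6/3 ≈ 4.082 m/s.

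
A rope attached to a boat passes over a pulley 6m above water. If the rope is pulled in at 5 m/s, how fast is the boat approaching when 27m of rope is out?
45√77/77 ≈ 5.128 m/s

rope² = x² + 6²
x = √(27² - 6²) = 3√77
dx/dt = (rope/x) · d(rope)/dt = (27/(3√77)) · (-5) = -45√77/77 m/s
The boat approaches at 45√77/77 ≈ 5.128 m/s.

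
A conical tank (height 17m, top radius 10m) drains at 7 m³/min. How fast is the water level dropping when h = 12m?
2023/(14400π) ≈ 0.04472 m/min

r/h = 10/17, so r = (10/17)h
V = (1/3)πr²h = (1/3)π((10/17)h)²h = (100/867)πh³
dV/dh = (100/289)πh²
dh/dt = (dV/dt)/(dV/dh) = -7/((100/289)π·12²) = -2023/(14400π) m/min
The level is dropping at 2023/(14400π) ≈ 0.04472 m/min.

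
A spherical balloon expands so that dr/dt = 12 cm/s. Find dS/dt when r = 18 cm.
1728π cm²/s

S = 4πr²
dS/dt = dS/dr · dr/dt = 8πr · 12
At r = 18: dS/dt = 1728π cm²/s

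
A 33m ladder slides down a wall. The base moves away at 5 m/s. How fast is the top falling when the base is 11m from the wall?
5√2/4 ≈ 1.768 m/s

x² + y² = 33²
2x·dx/dt + 2y·dy/dt = 0
dy/dt = -x/y · dx/dt = -11/(22√2) · 5 = -5√2/4 m/s
The top is descending at 5√2/4 ≈ 1.768 m/s.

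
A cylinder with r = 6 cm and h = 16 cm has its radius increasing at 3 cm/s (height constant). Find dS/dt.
168π cm²/s

S = 2πrh + 2πr² (lateral + bases)
dS/dt = (2πh + 4πr)·dr/dt = (2π·16 + 4π·6)·3
= 168π cm²/s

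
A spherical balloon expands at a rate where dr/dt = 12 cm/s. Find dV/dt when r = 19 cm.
17328π cm³/s

V = (4/3)πr³
dV/dt = dV/dr · dr/dt = 4πr² · 12
At r = 19: dV/dt = 17328π cm³/s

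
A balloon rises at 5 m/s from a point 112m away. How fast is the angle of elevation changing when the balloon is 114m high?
0.021926 rad/s

tan(θ) = y/112
sec²(θ) · dθ/dt = (1/112) · dy/dt
dθ/dt = cos²(θ)/112 · 5 = 112/(112² + 114²) · 5
dθ/dt = 0.021926 rad/s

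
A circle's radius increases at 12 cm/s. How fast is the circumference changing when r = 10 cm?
24π cm/s

C = 2πr
dC/dt = 2π · dr/dt = 2π · 12 = 24π cm/s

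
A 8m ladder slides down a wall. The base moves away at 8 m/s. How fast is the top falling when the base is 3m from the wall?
24√55/55 ≈ 3.236 m/s

x² + y² = 8²
2x·dx/dt + 2y·dy/dt = 0
dy/dt = -x/y · dx/dt = -3/√55 · 8 = -24√55/55 m/s
The top is descending at 24√55/55 ≈ 3.236 m/s.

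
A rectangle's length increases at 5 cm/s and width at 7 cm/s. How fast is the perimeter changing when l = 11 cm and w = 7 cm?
24 cm/s

P = 2(l + w)
dP/dt = 2(dl/dt + dw/dt) = 2(5 + 7) = 24 cm/s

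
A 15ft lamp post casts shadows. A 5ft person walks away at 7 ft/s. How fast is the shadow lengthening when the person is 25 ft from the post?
7/2 ft/s

By similar triangles: 15/(x+s) = 5/s
Solving: s = 5x/10
ds/dt = 5/10 · dx/dt = 1/2 · 7 = 7/2 ft/s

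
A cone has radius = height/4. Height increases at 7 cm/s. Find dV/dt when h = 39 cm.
10647π/16 cm³/s

V = (1/3)π(h/4)²h = πh³/48
dV/dt = πh²/16 · 7
At h = 39: dV/dt = 10647π/16 cm³/s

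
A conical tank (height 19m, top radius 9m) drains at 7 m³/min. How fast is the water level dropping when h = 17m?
2527/(23409π) ≈ 0.03436 m/min

r/h = 9/19, so r = (9/19)h
V = (1/3)πr²h = (1/3)π((9/19)h)²h = (27/361)πh³
dV/dh = (81/361)πh²
dh/dt = (dV/dt)/(dV/dh) = -7/((81/361)π·17²) = -2527/(23409π) m/min
The level is dropping at 2527/(23409π) ≈ 0.03436 m/min.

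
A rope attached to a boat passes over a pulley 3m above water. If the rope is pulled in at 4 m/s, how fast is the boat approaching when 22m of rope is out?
88√19/95 ≈ 4.038 m/s

rope² = x² + 3²
x = √(22² - 3²) = 5√19
dx/dt = (rope/x) · d(rope)/dt = (22/(5√19)) · (-4) = -88√19/95 m/s
The boat approaches at 88√19/95 ≈ 4.038 m/s.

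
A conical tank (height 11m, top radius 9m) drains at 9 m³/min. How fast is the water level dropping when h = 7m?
121/(441π) ≈ 0.08734 m/min

r/h = 9/11, so r = (9/11)h
V = (1/3)πr²h = (1/3)π((9/11)h)²h = (27/121)πh³
dV/dh = (81/121)πh²
dh/dt = (dV/dt)/(dV/dh) = -9/((81/121)π·7²) = -121/(441π) m/min
The level is dropping at 121/(441π) ≈ 0.08734 m/min.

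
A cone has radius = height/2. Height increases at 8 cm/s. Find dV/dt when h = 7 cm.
98π cm³/s

V = (1/3)π(h/2)²h = πh³/12
dV/dt = πh²/4 · 8
At h = 7: dV/dt = 98π cm³/s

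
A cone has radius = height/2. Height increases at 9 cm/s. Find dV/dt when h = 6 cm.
81π cm³/s

V = (1/3)π(h/2)²h = πh³/12
dV/dt = πh²/4 · 9
At h = 6: dV/dt = 81π cm³/s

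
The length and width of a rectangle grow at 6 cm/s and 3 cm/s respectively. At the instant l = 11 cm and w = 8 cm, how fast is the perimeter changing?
18 cm/s

P = 2(l + w)
dP/dt = 2(dl/dt + dw/dt) = 2(6 + 3) = 18 cm/s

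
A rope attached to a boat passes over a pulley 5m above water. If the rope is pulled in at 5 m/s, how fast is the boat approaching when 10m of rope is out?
10√3/3 ≈ 5.774 m/s

rope² = x² + 5²
x = √(10² - 5²) = 5√3
dx/dt = (rope/x) · d(rope)/dt = (10/(5√3)) · (-5) = -10√3/3 m/s
The boat approaches at 10√3/3 ≈ 5.774 m/s.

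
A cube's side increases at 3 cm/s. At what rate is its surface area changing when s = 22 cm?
792 cm²/s

A = 6s²
dA/dt = 12s · ds/dt = 12·22·3 = 792 cm²/s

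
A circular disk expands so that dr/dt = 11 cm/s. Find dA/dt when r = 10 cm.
220π cm²/s

A = πr²
dA/dt = 2πr · dr/dt = 2π(10)(11) = 220π cm²/s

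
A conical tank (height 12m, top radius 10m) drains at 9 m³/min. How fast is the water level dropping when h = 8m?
81/(400π) ≈ 0.06446 m/min

r/h = 10/12, so r = (5/6)h
V = (1/3)πr²h = (1/3)π((5/6)h)²h = (25/108)πh³
dV/dh = (25/36)πh²
dh/dt = (dV/dt)/(dV/dh) = -9/((25/36)π·8²) = -81/(400π) m/min
The level is dropping at 81/(400π) ≈ 0.06446 m/min.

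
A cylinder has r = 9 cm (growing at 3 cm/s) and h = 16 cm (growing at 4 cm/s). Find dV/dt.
1188π cm³/s

V = πr²h
dV/dt = 2πrh·dr/dt + πr²·dh/dt
= 2π(9)(16)(3) + π(9)²(4)
= 1188π cm³/s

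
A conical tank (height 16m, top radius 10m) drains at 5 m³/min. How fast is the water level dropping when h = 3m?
64/(45π) ≈ 0.4527 m/min

r/h = 10/16, so r = (5/8)h
V = (1/3)πr²h = (1/3)π((5/8)h)²h = (25/192)πh³
dV/dh = (25/64)πh²
dh/dt = (dV/dt)/(dV/dh) = -5/((25/64)π·3²) = -64/(45π) m/min
The level is dropping at 64/(45π) ≈ 0.4527 m/min.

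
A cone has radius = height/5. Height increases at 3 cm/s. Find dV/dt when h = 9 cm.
243π/25 cm³/s

V = (1/3)π(h/5)²h = πh³/75
dV/dt = πh²/25 · 3
At h = 9: dV/dt = 243π/25 cm³/s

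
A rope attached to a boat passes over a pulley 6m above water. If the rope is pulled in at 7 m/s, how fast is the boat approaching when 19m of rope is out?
133√13/65 ≈ 7.378 m/s

rope² = x² + 6²
x = √(19² - 6²) = 5√13
dx/dt = (rope/x) · d(rope)/dt = (19/(5√13)) · (-7) = -133√13/65 m/s
The boat approaches at 133√13/65 ≈ 7.378 m/s.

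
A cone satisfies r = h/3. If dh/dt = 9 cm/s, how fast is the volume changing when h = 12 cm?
144π cm³/s

V = (1/3)π(h/3)²h = πh³/27
dV/dt = πh²/9 · 9
At h = 12: dV/dt = 144π cm³/s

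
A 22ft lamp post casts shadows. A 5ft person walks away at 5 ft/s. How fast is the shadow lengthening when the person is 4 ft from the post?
25/17 ft/s

By similar triangles: 22/(x+s) = 5/s
Solving: s = 5x/17
ds/dt = 5/17 · dx/dt = 5/17 · 5 = 25/17 ft/s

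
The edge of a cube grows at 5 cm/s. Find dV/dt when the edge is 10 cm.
1500 cm³/s

V = s³
dV/dt = 3s² · ds/dt = 3·10²·5 = 1500 cm³/s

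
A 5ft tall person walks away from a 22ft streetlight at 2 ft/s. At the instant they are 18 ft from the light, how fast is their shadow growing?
10/17 ft/s

By similar triangles: 22/(x+s) = 5/s
Solving: s = 5x/17
ds/dt = 5/17 · dx/dt = 5/17 · 2 = 10/17 ft/s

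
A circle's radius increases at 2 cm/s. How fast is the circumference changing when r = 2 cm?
4π cm/s

C = 2πr
dC/dt = 2π · dr/dt = 2π · 2 = 4π cm/s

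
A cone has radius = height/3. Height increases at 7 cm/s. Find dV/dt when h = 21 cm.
343π cm³/s

V = (1/3)π(h/3)²h = πh³/27
dV/dt = πh²/9 · 7
At h = 21: dV/dt = 343π cm³/s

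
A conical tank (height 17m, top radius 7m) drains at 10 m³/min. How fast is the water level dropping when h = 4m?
1445/(392π) ≈ 1.173 m/min

r/h = 7/17, so r = (7/17)h
V = (1/3)πr²h = (1/3)π((7/17)h)²h = (49/867)πh³
dV/dh = (49/289)πh²
dh/dt = (dV/dt)/(dV/dh) = -10/((49/289)π·4²) = -1445/(392π) m/min
The level is dropping at 1445/(392π) ≈ 1.173 m/min.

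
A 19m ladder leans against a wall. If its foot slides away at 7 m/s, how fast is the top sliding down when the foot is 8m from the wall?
56√33/99 ≈ 3.249 m/s

x² + y² = 19²
2x·dx/dt + 2y·dy/dt = 0
dy/dt = -x/y · dx/dt = -8/(3√33) · 7 = -56√33/99 m/s
The top is descending at 56√33/99 ≈ 3.249 m/s.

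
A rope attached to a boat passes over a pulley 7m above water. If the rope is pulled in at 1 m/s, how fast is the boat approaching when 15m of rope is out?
15√11/44 ≈ 1.131 m/s

rope² = x² + 7²
x = √(15² - 7²) = 4√11
dx/dt = (rope/x) · d(rope)/dt = (15/(4√11)) · (-1) = -15√11/44 m/s
The boat approaches at 15√11/44 ≈ 1.131 m/s.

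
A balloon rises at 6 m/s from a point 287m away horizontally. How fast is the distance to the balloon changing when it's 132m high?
792√99793/99793 ≈ 2.507 m/s

z² = 287² + y²
z = √(287² + 132²) = √99793
dz/dt = y/z · dy/dt = 132/√99793 · 6 = 792√99793/99793 ≈ 2.507 m/s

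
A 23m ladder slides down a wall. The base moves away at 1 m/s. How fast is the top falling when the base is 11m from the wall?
11√102/204 ≈ 0.5446 m/s

x² + y² = 23²
2x·dx/dt + 2y·dy/dt = 0
dy/dt = -x/y · dx/dt = -11/(2√102) · 1 = -11√102/204 m/s
The top is descending at 11√102/204 ≈ 0.5446 m/s.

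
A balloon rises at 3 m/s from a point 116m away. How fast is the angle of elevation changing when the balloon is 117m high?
0.01282 rad/s

tan(θ) = y/116
sec²(θ) · dθ/dt = (1/116) · dy/dt
dθ/dt = cos²(θ)/116 · 3 = 116/(116² + 117²) · 3
dθ/dt = 0.01282 rad/s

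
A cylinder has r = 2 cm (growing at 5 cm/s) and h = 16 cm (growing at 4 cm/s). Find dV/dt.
336π cm³/s

V = πr²h
dV/dt = 2πrh·dr/dt + πr²·dh/dt
= 2π(2)(16)(5) + π(2)²(4)
= 336π cm³/s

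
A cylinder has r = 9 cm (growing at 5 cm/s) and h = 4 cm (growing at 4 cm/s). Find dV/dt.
684π cm³/s

V = πr²h
dV/dt = 2πrh·dr/dt + πr²·dh/dt
= 2π(9)(4)(5) + π(9)²(4)
= 684π cm³/s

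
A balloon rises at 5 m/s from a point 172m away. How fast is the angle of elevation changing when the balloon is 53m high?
0.026549 rad/s

tan(θ) = y/172
sec²(θ) · dθ/dt = (1/172) · dy/dt
dθ/dt = cos²(θ)/172 · 5 = 172/(172² + 53²) · 5
dθ/dt = 0.026549 rad/s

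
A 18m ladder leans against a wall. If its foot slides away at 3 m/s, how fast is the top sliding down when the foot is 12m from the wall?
6√5/5 ≈ 2.683 m/s

x² + y² = 18²
2x·dx/dt + 2y·dy/dt = 0
dy/dt = -x/y · dx/dt = -12/(6√5) · 3 = -6√5/5 m/s
The top is descending at 6√5/5 ≈ 2.683 m/s.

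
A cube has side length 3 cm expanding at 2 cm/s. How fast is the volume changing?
54 cm³/s

V = s³
dV/dt = 3s² · ds/dt = 3·3²·2 = 54 cm³/s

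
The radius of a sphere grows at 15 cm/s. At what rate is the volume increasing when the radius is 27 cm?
43740π cm³/s

V = (4/3)πr³
dV/dt = dV/dr · dr/dt = 4πr² · 15
At r = 27: dV/dt = 43740π cm³/s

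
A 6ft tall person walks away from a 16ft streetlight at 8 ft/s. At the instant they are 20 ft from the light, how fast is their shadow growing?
24/5 ft/s

By similar triangles: 16/(x+s) = 6/s
Solving: s = 6x/10
ds/dt = 6/10 · dx/dt = 3/5 · 8 = 24/5 ft/s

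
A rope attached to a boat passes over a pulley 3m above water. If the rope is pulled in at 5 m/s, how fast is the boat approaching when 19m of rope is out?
95√22/88 ≈ 5.064 m/s

rope² = x² + 3²
x = √(19² - 3²) = 4√22
dx/dt = (rope/x) · d(rope)/dt = (19/(4√22)) · (-5) = -95√22/88 m/s
The boat approaches at 95√22/88 ≈ 5.064 m/s.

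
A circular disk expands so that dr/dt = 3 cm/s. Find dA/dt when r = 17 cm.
102π cm²/s

A = πr²
dA/dt = 2πr · dr/dt = 2π(17)(3) = 102π cm²/s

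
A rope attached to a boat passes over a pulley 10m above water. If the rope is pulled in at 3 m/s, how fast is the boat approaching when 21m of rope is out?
63√341/341 ≈ 3.412 m/s

rope² = x² + 10²
x = √(21² - 10²) = √341
dx/dt = (rope/x) · d(rope)/dt = (21/√341) · (-3) = -63√341/341 m/s
The boat approaches at 63√341/341 ≈ 3.412 m/s.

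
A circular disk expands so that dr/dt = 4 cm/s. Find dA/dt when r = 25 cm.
200π cm²/s

A = πr²
dA/dt = 2πr · dr/dt = 2π(25)(4) = 200π cm²/s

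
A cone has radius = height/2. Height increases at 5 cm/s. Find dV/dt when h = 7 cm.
245π/4 cm³/s

V = (1/3)π(h/2)²h = πh³/12
dV/dt = πh²/4 · 5
At h = 7: dV/dt = 245π/4 cm³/s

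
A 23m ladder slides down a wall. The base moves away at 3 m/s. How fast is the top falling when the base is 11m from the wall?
11√102/68 ≈ 1.634 m/s

x² + y² = 23²
2x·dx/dt + 2y·dy/dt = 0
dy/dt = -x/y · dx/dt = -11/(2√102) · 3 = -11√102/68 m/s
The top is descending at 11√102/68 ≈ 1.634 m/s.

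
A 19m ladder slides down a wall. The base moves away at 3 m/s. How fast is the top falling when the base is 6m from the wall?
18√13/65 ≈ 0.9985 m/s

x² + y² = 19²
2x·dx/dt + 2y·dy/dt = 0
dy/dt = -x/y · dx/dt = -6/(5√13) · 3 = -18√13/65 m/s
The top is descending at 18√13/65 ≈ 0.9985 m/s.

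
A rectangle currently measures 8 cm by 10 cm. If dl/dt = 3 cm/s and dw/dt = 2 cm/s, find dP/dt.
10 cm/s

P = 2(l + w)
dP/dt = 2(dl/dt + dw/dt) = 2(3 + 2) = 10 cm/s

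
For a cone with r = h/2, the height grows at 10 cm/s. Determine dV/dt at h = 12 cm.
360π cm³/s

V = (1/3)π(h/2)²h = πh³/12
dV/dt = πh²/4 · 10
At h = 12: dV/dt = 360π cm³/s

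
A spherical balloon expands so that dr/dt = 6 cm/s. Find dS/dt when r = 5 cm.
240π cm²/s

S = 4πr²
dS/dt = dS/dr · dr/dt = 8πr · 6
At r = 5: dS/dt = 240π cm²/s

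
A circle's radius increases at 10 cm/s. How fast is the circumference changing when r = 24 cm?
20π cm/s

C = 2πr
dC/dt = 2π · dr/dt = 2π · 10 = 20π cm/s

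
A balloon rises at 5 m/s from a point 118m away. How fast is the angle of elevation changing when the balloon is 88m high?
0.027229 rad/s

tan(θ) = y/118
sec²(θ) · dθ/dt = (1/118) · dy/dt
dθ/dt = cos²(θ)/118 · 5 = 118/(118² + 88²) · 5
dθ/dt = 0.027229 rad/s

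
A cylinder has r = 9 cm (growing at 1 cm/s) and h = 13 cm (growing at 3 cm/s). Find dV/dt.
477π cm³/s

V = πr²h
dV/dt = 2πrh·dr/dt + πr²·dh/dt
= 2π(9)(13)(1) + π(9)²(3)
= 477π cm³/s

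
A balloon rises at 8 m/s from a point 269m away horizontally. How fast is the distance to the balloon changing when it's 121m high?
484√87002/43501 ≈ 3.282 m/s

z² = 269² + y²
z = √(269² + 121²) = √87002
dz/dt = y/z · dy/dt = 121/√87002 · 8 = 484√87002/43501 ≈ 3.282 m/s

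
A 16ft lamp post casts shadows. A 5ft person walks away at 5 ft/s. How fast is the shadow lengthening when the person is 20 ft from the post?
25/11 ft/s

By similar triangles: 16/(x+s) = 5/s
Solving: s = 5x/11
ds/dt = 5/11 · dx/dt = 5/11 · 5 = 25/11 ft/s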